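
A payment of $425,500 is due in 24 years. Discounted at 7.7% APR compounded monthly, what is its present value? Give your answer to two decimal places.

$67,435.31

With 12 periods per year: i = 0.00641667, n = 288.
PV = 425,500 / (1 + 0.00641667)^288 = 425,500 / 6.309751 = 67,435.3059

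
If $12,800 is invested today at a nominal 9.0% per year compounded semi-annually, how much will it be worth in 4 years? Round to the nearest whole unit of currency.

Periodic rate i = 0.09/2 = 0.045; n = 4 × 2 = 8 periods.
FV = 12,800 × (1 + 0.045)^8 = 18,202.8878

$18,203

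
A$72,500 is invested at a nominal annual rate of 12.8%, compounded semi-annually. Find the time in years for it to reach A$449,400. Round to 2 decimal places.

14.70 years

Periodic rate i = 0.128/2 = 0.064.
(1+i)^n = 449400/72500 = 6.19862, so n = ln 6.19862 / ln 1.064 = 29.4078 half-years
= 29.4078/2 years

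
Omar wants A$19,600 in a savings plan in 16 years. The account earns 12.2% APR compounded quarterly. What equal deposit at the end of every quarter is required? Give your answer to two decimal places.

A$102.36

With 4 periods per year: i = 0.0305, n = 64.
PMT = 19600 / ( [(1+0.0305)^64 − 1] / 0.0305 ) = 19600 / 191.483491 = 102.3587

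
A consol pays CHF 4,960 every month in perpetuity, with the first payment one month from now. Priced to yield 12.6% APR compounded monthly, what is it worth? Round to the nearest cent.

CHF 472,380.95

Periodic rate i = 0.126/12 = 0.0105.
PV = PMT / i = 4960 / 0.0105 = 472,380.9524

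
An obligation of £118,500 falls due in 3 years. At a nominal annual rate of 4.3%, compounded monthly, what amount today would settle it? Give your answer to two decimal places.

With 12 periods per year: i = 0.00358333, n = 36.
Discount factor = (1+0.00358333)^(−36) = 0.879177; PV = 118,500 × 0.879177 = 104,182.4339

£104,182.43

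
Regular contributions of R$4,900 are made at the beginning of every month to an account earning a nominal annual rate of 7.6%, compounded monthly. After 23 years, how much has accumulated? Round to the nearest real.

R$3,668,327

i = 0.076/12 = 0.00633333 per month; n = 23·12 = 276.
FV = 4900 × [(1+0.00633333)^276 − 1] / 0.00633333 × (1+i) = 4900 × 748.638217 = 3,668,327.2629
Payments are at the start of each period, so multiply by (1+i).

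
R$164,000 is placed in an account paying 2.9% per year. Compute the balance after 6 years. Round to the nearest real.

R$194,687

FV = 164,000 × (1 + 0.029)^6 = 194,686.6161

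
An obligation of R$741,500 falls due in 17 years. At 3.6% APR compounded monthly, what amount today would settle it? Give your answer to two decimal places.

R$402,458.24

Periodic rate i = 0.036/12 = 0.003; n = 17 × 12 = 204 periods.
PV = FV·(1+i)^(−n) = 741,500 × 0.542762 = 402,458.2359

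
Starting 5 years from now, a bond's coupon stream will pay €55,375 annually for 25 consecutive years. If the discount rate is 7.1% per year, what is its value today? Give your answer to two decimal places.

PV at t=4 (ordinary 25-year annuity): 55375 × a(25|0.071) = 55375 × 11.549350 = 639,545.2520
PV₀ = 639,545.2520 / (1+0.071)^4 = 639,545.2520 / 1.315703 = 486,086.3165

€486,086.32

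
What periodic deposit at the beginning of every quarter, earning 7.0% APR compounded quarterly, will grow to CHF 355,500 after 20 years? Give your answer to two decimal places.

CHF 2,033.75

With 4 periods per year: i = 0.0175, n = 80.
FV-annuity factor × (1+i) = 174.800216; PMT = 355500 / 174.800216 = 2,033.7503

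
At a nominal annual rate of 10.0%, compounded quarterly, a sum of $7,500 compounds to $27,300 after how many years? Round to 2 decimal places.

13.08 years

Periodic rate i = 0.1/4 = 0.025.
(1+i)^n = 27300/7500 = 3.64000, so n = ln 3.64000 / ln 1.025 = 52.3227 quarters
= 52.3227/4 years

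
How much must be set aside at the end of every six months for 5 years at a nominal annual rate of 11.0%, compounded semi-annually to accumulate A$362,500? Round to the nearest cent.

A$28,154.57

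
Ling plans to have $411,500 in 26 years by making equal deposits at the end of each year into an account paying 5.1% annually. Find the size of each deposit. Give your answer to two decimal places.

$7,935.08

PMT = 411500 / ( [(1+0.051)^26 − 1] / 0.051 ) = 411500 / 51.858316 = 7,935.0822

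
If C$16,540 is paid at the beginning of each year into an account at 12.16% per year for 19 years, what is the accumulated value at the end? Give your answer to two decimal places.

C$1,197,527.85

FV = PMT · [(1+i)^n − 1] / i × (1+i) = 16540 · 72.401925 = 1,197,527.8453
Payments are at the start of each period, so multiply by (1+i).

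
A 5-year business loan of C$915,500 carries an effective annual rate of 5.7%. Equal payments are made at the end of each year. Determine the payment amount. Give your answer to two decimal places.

C$215,565.67

PMT = 915500 / ( [1 − (1+0.057)^(−5)] / 0.057 ) = 915500 / 4.246966 = 215,565.6728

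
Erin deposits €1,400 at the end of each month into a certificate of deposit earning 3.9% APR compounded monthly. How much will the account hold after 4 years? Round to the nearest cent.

With 12 periods per year: i = 0.00325, n = 48.
FV = 1400 × [(1+0.00325)^48 − 1] / 0.00325 = 1400 × 51.855564 = 72,597.7898

€72,597.79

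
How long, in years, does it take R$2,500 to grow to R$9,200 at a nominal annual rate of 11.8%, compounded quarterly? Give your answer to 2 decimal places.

11.20 years

Periodic rate i = 0.118/4 = 0.0295.
n = ln(9200/2500) / ln(1+0.0295) = ln(3.68000) / 0.029073 = 44.8148 quarters
= 44.8148/4 years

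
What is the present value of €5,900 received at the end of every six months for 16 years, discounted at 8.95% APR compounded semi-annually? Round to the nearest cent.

€99,360.08

i = 0.0895/2 = 0.04475 per half-year; n = 16·2 = 32.
PV = 5900 × [1 − (1+0.04475)^(−32)] / 0.04475 = 5900 × 16.840691 = 99,360.0754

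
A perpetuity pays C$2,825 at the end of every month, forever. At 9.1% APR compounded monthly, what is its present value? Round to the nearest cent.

Periodic rate i = 0.091/12 = 0.00758333.
PV = C/r = 2825/0.00758333 = 372,527.4725

C$372,527.47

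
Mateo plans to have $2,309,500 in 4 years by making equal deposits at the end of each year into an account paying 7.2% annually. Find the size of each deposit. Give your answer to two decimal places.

FV-annuity factor = 4.453109; PMT = 2.3095e+06 / 4.453109 = 518,626.3959

$518,626.40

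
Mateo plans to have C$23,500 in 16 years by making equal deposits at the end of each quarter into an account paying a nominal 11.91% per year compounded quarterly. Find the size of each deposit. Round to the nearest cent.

C$126.33

With 4 periods per year: i = 0.029775, n = 64.
PMT = 23500 / ( [(1+0.029775)^64 − 1] / 0.029775 ) = 23500 / 186.027885 = 126.3251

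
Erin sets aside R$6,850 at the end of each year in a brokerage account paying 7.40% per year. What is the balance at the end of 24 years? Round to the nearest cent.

R$420,957.45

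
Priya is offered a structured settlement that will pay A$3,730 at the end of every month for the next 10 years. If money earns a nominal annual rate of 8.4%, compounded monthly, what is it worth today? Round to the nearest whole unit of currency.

With 12 periods per year: i = 0.007, n = 120.
Annuity factor a(120|0.007) = 81.003470; PV = 3730 × 81.003470 = 302,142.9428

A$302,143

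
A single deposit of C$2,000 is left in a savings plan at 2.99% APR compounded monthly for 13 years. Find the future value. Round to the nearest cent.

C$2,948.70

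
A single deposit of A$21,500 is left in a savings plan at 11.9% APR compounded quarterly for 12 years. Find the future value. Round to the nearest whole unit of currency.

A$87,814

With 4 periods per year: i = 0.02975, n = 48.
FV = 21,500 × (1 + 0.02975)^48 = 87,814.2285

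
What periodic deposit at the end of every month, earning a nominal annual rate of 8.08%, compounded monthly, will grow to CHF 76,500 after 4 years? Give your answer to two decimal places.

Periodic rate i = 0.0808/12 = 0.00673333; n = 4 × 12 = 48 periods.
PMT = 76500 / ( [(1+0.00673333)^48 − 1] / 0.00673333 ) = 76500 / 56.442459 = 1,355.3626

CHF 1,355.36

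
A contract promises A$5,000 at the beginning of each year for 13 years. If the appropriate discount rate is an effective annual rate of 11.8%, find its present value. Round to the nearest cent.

PV = 5000 × [1 − (1+0.118)^(−13)] / 0.118 × (1+i) = 5000 × 7.252206 = 36,261.0318
(Beginning-of-period payments → annuity-due factor ×(1+i).)

A$36,261.03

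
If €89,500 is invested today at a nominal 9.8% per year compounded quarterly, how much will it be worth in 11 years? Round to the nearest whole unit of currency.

€259,627

With 4 periods per year: i = 0.0245, n = 44.
FV = 89,500 × (1 + 0.0245)^44 = 259,626.7254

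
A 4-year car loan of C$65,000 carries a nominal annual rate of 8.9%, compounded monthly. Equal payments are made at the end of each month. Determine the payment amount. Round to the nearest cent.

C$1,614.44

Periodic rate i = 0.089/12 = 0.00741667; n = 4 × 12 = 48 periods.
Annuity-PV factor = 40.261562; PMT = 65000 / 40.261562 = 1,614.4431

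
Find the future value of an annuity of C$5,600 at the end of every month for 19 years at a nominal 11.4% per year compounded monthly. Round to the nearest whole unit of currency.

i = 0.114/12 = 0.0095 per month; n = 19·12 = 228.
Accumulation factor s(228|0.0095) = 803.641026; FV = 5600 × 803.641026 = 4,500,389.7443

C$4,500,390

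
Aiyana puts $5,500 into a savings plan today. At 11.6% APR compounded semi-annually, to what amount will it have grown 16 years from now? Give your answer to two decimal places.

$33,412.12

Periodic rate i = 0.116/2 = 0.058; n = 16 × 2 = 32 periods.
5,500 × (1+0.058)^32 = 5,500 × 6.074931 = 33,412.1218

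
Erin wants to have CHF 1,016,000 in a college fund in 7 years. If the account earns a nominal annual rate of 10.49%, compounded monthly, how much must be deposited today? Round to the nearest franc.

With 12 periods per year: i = 0.00874167, n = 84.
Discount factor = (1+0.00874167)^(−84) = 0.481375; PV = 1,016,000 × 0.481375 = 489,076.8079

CHF 489,077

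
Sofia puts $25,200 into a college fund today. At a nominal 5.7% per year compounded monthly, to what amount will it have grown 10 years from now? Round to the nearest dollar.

Periodic rate i = 0.057/12 = 0.00475; n = 10 × 12 = 120 periods.
FV = PV·(1+i)^n = 25,200 × 1.765882 = 44,500.2371

$44,500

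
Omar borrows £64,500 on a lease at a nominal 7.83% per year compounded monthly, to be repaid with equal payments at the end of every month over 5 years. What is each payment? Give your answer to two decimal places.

£1,302.59

Periodic rate i = 0.0783/12 = 0.006525; n = 5 × 12 = 60 periods.
PMT = 64500 / ( [1 − (1+0.006525)^(−60)] / 0.006525 ) = 64500 / 49.516882 = 1,302.5861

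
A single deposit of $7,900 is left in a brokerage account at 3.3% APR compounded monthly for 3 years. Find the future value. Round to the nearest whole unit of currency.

With 12 periods per year: i = 0.00275, n = 36.
FV = PV·(1+i)^n = 7,900 × 1.103916 = 8,720.9387

$8,721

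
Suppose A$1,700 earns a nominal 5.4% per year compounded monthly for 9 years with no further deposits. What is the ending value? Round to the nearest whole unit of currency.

Periodic rate i = 0.054/12 = 0.0045; n = 9 × 12 = 108 periods.
FV = PV·(1+i)^n = 1,700 × 1.624028 = 2,760.8484

A$2,761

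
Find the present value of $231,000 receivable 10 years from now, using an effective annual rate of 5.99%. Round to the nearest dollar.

$129,111

Discount factor = (1+0.0599)^(−10) = 0.558922; PV = 231,000 × 0.558922 = 129,110.9445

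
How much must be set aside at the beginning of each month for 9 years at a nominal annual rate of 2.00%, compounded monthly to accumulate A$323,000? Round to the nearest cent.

A$2,727.58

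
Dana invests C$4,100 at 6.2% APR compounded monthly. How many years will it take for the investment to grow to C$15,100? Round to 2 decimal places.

21.08 years

Periodic rate i = 0.062/12 = 0.00516667.
n = ln(15100/4100) / ln(1+0.00516667) = ln(3.68293) / 0.005153 = 252.9818 months
= 252.9818/12 years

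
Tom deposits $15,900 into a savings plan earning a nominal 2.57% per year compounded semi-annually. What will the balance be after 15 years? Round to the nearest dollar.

$23,321

Periodic rate i = 0.0257/2 = 0.01285; n = 15 × 2 = 30 periods.
15,900 × (1+0.01285)^30 = 15,900 × 1.466743 = 23,321.2109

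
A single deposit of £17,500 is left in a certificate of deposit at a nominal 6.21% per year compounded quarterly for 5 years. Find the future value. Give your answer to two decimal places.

With 4 periods per year: i = 0.015525, n = 20.
17,500 × (1+0.015525)^20 = 17,500 × 1.360857 = 23,814.9917

£23,814.99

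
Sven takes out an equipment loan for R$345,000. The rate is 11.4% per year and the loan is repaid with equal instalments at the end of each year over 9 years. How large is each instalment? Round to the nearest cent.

R$63,279.49

Annuity-PV factor = 5.452004; PMT = 345000 / 5.452004 = 63,279.4885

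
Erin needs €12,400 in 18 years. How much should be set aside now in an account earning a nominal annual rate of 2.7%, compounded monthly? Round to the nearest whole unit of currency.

With 12 periods per year: i = 0.00225, n = 216.
PV = 12,400 / (1 + 0.00225)^216 = 12,400 / 1.624913 = 7,631.1794

€7,631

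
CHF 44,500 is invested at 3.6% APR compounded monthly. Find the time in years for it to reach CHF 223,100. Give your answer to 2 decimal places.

44.85 years

Periodic rate i = 0.036/12 = 0.003.
(1+i)^n = 223100/44500 = 5.01348, so n = ln 5.01348 / ln 1.003 = 538.1826 months
= 538.1826/12 years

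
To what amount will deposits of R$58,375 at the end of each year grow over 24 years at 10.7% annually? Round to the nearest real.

FV = 58375 × [(1+0.107)^24 − 1] / 0.107 = 58375 × 97.845403 = 5,711,725.4162

R$5,711,725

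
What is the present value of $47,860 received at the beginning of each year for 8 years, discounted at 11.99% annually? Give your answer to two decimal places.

$266,350.67

PV = 47860 × [1 − (1+0.1199)^(−8)] / 0.1199 × (1+i) = 47860 × 5.565204 = 266,350.6658
(annuity-due: payments at period start, so ×(1+i).)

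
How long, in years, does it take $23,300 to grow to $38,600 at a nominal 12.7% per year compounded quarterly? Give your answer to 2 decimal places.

4.04 years

Periodic rate i = 0.127/4 = 0.03175.
(1+i)^n = 38600/23300 = 1.65665, so n = ln 1.65665 / ln 1.03175 = 16.1503 quarters
= 16.1503/4 years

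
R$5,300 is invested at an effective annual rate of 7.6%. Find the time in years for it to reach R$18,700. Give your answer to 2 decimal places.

17.21 years

n = ln(18700/5300) / ln(1+0.076) = ln(3.52830) / 0.073250 = 17.2124 years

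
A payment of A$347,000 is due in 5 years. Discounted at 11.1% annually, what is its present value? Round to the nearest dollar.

A$205,003

PV = 347,000 / (1 + 0.111)^5 = 347,000 / 1.692662 = 205,002.5108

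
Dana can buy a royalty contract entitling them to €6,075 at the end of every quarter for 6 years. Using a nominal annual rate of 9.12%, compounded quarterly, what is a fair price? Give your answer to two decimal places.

Periodic rate i = 0.0912/4 = 0.0228; n = 6 × 4 = 24 periods.
PV = PMT · [1 − (1+i)^(−n)] / i = 6075 · 18.327470 = 111,339.3781

€111,339.38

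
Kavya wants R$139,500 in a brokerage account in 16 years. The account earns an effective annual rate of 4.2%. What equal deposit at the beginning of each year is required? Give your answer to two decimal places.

R$6,036.65

PMT = 139500 / ( [(1+0.042)^16 − 1] / 0.042 × (1+i) ) = 139500 / 23.108835 = 6,036.6523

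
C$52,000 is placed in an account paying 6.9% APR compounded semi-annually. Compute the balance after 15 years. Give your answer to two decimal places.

i = 0.069/2 = 0.0345 per half-year; n = 15·2 = 30.
FV = PV·(1+i)^n = 52,000 × 2.766399 = 143,852.7583

C$143,852.76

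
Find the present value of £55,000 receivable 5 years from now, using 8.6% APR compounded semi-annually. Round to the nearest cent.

i = 0.086/2 = 0.043 per half-year; n = 5·2 = 10.
PV = FV·(1+i)^(−n) = 55,000 × 0.656382 = 36,101.0310

£36,101.03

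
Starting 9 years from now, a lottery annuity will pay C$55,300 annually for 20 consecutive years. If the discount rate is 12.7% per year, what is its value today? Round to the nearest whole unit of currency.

C$152,000

Value one period before first payment (t=8): 55300 × [1 − (1+0.127)^(−20)] / 0.127 = 55300 × 7.153376 = 395,581.7162
Discount back 8 years: 395,581.7162 × (1+0.127)^(−8) = 395,581.7162 × 0.384245 = 152,000.4529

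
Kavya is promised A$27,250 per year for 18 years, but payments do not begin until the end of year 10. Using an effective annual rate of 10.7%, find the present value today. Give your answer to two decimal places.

PV at t=9 (ordinary 18-year annuity): 27250 × a(18|0.107) = 27250 × 7.846251 = 213,810.3389
PV₀ = 213,810.3389 / (1+0.107)^9 = 213,810.3389 / 2.496483 = 85,644.6254

A$85,644.63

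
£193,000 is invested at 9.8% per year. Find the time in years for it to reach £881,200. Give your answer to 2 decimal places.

16.24 years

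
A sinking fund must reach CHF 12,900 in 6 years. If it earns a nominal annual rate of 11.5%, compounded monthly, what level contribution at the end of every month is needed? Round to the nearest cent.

CHF 125.23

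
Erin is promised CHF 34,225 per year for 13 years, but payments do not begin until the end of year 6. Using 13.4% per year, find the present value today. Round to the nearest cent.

PV at t=5 (ordinary 13-year annuity): 34225 × a(13|0.134) = 34225 × 6.007477 = 205,605.9059
PV₀ = 205,605.9059 / (1+0.134)^5 = 205,605.9059 / 1.875276 = 109,640.3246

CHF 109,640.32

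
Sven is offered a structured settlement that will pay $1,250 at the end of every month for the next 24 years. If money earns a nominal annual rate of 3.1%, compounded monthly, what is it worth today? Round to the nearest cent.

i = 0.031/12 = 0.00258333 per month; n = 24·12 = 288.
Annuity factor a(288|0.00258333) = 202.968239; PV = 1250 × 202.968239 = 253,710.2992

$253,710.30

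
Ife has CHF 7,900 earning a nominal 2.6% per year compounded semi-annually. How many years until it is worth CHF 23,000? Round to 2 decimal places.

Periodic rate i = 0.026/2 = 0.013.
n = ln(23000/7900) / ln(1+0.013) = ln(2.91139) / 0.012916 = 82.7356 half-years
= 82.7356/2 years

41.37 years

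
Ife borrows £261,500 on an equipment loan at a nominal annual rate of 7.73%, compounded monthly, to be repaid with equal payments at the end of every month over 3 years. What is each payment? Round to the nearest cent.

i = 0.0773/12 = 0.00644167 per month; n = 3·12 = 36.
Annuity-PV factor = 32.039002; PMT = 261500 / 32.039002 = 8,161.9272

£8,161.93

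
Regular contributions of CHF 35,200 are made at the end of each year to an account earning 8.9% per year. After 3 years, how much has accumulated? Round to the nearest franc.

Accumulation factor s(3|0.089) = 3.274921; FV = 35200 × 3.274921 = 115,277.2192

CHF 115,277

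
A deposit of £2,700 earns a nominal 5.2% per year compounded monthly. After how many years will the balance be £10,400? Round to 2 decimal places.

25.99 years

Periodic rate i = 0.052/12 = 0.00433333.
(1+i)^n = 10400/2700 = 3.85185, so n = ln 3.85185 / ln 1.00433 = 311.8786 months
= 311.8786/12 years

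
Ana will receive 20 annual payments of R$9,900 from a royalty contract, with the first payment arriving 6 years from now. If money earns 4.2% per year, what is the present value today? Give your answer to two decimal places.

R$107,613.91

Value one period before first payment (t=5): 9900 × [1 − (1+0.042)^(−20)] / 0.042 = 9900 × 13.352783 = 132,192.5548
Discount back 5 years: 132,192.5548 × (1+0.042)^(−5) = 132,192.5548 × 0.814069 = 107,613.9075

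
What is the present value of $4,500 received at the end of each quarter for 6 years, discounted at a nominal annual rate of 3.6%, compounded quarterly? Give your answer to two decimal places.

Periodic rate i = 0.036/4 = 0.009; n = 6 × 4 = 24 periods.
PV = 4500 × [1 − (1+0.009)^(−24)] / 0.009 = 4500 × 21.498424 = 96,742.9074

$96,742.91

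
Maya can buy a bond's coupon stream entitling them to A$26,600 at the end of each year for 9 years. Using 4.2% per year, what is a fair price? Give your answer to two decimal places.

A$195,989.63

Annuity factor a(9|0.042) = 7.368031; PV = 26600 × 7.368031 = 195,989.6326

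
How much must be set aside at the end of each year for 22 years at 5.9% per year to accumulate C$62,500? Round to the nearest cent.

C$1,457.81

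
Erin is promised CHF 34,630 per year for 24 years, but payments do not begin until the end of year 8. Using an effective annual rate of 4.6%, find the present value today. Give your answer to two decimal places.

Value one period before first payment (t=7): 34630 × [1 − (1+0.046)^(−24)] / 0.046 = 34630 × 14.351898 = 497,006.2422
PV₀ = 497,006.2422 / (1+0.046)^7 = 497,006.2422 / 1.370004 = 362,777.2560

CHF 362,777.26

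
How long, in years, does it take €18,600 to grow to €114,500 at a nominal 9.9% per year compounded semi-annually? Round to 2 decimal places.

Periodic rate i = 0.099/2 = 0.0495.
n = ln(114500/18600) / ln(1+0.0495) = ln(6.15591) / 0.048314 = 37.6168 half-years
= 37.6168/2 years

18.81 years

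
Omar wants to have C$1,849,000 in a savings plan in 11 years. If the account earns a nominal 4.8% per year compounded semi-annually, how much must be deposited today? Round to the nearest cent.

i = 0.048/2 = 0.024 per half-year; n = 11·2 = 22.
PV = 1,849,000 / (1 + 0.024)^22 = 1,849,000 / 1.684997 = 1,097,331.5476

C$1,097,331.55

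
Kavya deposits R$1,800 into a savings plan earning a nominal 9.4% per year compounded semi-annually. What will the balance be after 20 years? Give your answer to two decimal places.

With 2 periods per year: i = 0.047, n = 40.
1,800 × (1+0.047)^40 = 1,800 × 6.278664 = 11,301.5958

R$11,301.60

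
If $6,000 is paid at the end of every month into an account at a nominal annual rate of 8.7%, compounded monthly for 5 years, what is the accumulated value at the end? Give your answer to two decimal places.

Periodic rate i = 0.087/12 = 0.00725; n = 5 × 12 = 60 periods.
FV = PMT · [(1+i)^n − 1] / i = 6000 · 74.833167 = 448,998.9998

$448,999.00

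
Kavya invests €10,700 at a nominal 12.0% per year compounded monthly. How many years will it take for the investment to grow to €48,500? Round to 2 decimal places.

12.66 years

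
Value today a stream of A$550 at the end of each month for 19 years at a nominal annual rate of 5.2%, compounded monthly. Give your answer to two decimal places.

i = 0.052/12 = 0.00433333 per month; n = 19·12 = 228.
PV = PMT · [1 − (1+i)^(−n)] / i = 550 · 144.665502 = 79,566.0263

A$79,566.03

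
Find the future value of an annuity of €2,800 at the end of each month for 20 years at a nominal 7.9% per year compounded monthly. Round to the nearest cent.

Periodic rate i = 0.079/12 = 0.00658333; n = 20 × 12 = 240 periods.
FV = PMT · [(1+i)^n − 1] / i = 2800 · 581.754113 = 1,628,911.5169

€1,628,911.52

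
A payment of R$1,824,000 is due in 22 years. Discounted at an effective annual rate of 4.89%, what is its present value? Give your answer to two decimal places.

PV = 1,824,000 / (1 + 0.0489)^22 = 1,824,000 / 2.858577 = 638,079.7394

R$638,079.74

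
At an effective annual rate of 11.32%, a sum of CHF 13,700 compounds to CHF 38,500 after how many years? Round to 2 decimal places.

(1+i)^n = 38500/13700 = 2.81022, so n = ln 2.81022 / ln 1.1132 = 9.6352 years

9.64 years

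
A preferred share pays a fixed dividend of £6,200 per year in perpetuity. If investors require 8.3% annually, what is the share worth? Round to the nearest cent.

£74,698.80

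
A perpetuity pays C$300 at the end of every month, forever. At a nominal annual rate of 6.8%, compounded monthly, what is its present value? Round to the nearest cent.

C$52,941.18

Periodic rate i = 0.068/12 = 0.00566667.
PV = PMT / i = 300 / 0.00566667 = 52,941.1765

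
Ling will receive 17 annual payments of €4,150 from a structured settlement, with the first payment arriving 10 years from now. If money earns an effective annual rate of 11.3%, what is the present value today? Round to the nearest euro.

€11,742

PV at t=9 (ordinary 17-year annuity): 4150 × a(17|0.113) = 4150 × 7.415707 = 30,775.1856
Discount back 9 years: 30,775.1856 × (1+0.113)^(−9) = 30,775.1856 × 0.381543 = 11,742.0575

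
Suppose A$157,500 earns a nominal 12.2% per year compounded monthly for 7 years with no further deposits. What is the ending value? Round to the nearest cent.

A$368,379.44

i = 0.122/12 = 0.0101667 per month; n = 7·12 = 84.
157,500 × (1+0.0101667)^84 = 157,500 × 2.338917 = 368,379.4395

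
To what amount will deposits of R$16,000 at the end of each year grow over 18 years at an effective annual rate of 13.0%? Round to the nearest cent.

R$987,602.21

FV = PMT · [(1+i)^n − 1] / i = 16000 · 61.725138 = 987,602.2111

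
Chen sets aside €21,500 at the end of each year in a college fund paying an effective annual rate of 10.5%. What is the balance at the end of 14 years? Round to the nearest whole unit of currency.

€623,793

FV = 21500 × [(1+0.105)^14 − 1] / 0.105 = 21500 × 29.013607 = 623,792.5433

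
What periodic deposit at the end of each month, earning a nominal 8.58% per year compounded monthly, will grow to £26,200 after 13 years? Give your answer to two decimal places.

£91.89

With 12 periods per year: i = 0.00715, n = 156.
FV-annuity factor = 285.133530; PMT = 26200 / 285.133530 = 91.8868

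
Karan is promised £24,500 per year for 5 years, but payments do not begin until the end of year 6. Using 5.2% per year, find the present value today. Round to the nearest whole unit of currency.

Value one period before first payment (t=5): 24500 × [1 − (1+0.052)^(−5)] / 0.052 = 24500 × 4.305645 = 105,488.3003
PV₀ = 105,488.3003 / (1+0.052)^5 = 105,488.3003 / 1.288483 = 81,870.1518

£81,870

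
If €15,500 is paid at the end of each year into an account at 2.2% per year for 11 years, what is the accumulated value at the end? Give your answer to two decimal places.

€190,549.01

Accumulation factor s(11|0.022) = 12.293484; FV = 15500 × 12.293484 = 190,549.0095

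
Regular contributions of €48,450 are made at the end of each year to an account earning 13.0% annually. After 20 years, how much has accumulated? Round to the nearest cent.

FV = 48450 × [(1+0.13)^20 − 1] / 0.13 = 48450 × 80.946829 = 3,921,873.8631

€3,921,873.86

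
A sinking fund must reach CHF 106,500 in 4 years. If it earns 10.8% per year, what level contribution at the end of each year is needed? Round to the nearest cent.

CHF 22,679.28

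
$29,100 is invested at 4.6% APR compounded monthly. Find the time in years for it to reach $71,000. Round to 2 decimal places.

Periodic rate i = 0.046/12 = 0.00383333.
n = ln(71000/29100) / ln(1+0.00383333) = ln(2.43986) / 0.003826 = 233.1261 months
= 233.1261/12 years

19.43 years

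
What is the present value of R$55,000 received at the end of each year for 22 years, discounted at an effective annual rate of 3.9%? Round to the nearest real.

R$802,463

PV = PMT · [1 − (1+i)^(−n)] / i = 55000 · 14.590235 = 802,462.9313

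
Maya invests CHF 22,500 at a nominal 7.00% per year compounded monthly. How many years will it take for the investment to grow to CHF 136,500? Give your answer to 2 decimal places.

25.83 years

Periodic rate i = 0.07/12 = 0.00583333.
n = ln(136500/22500) / ln(1+0.00583333) = ln(6.06667) / 0.005816 = 309.9536 months
= 309.9536/12 years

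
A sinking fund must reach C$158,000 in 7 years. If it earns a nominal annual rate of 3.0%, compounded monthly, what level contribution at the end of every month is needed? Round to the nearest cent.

i = 0.03/12 = 0.0025 per month; n = 7·12 = 84.
PMT = 158000 / ( [(1+0.0025)^84 − 1] / 0.0025 ) = 158000 / 93.341920 = 1,692.7014

C$1,692.70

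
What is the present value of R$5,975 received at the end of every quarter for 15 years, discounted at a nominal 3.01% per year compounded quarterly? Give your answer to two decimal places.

R$287,634.12

Periodic rate i = 0.0301/4 = 0.007525; n = 15 × 4 = 60 periods.
PV = 5975 × [1 − (1+0.007525)^(−60)] / 0.007525 = 5975 × 48.139601 = 287,634.1178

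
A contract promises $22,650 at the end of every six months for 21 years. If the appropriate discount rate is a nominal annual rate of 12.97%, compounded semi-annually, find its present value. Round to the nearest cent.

$324,319.07

i = 0.1297/2 = 0.06485 per half-year; n = 21·2 = 42.
PV = PMT · [1 − (1+i)^(−n)] / i = 22650 · 14.318723 = 324,319.0688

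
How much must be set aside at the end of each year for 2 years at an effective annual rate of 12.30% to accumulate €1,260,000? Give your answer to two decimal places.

€593,499.76

PMT = 1.26e+06 / ( [(1+0.123)^2 − 1] / 0.123 ) = 1.26e+06 / 2.123000 = 593,499.7645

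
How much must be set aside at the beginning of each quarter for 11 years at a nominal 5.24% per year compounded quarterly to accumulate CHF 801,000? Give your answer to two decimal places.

i = 0.0524/4 = 0.0131 per quarter; n = 11·4 = 44.
PMT = 801000 / ( [(1+0.0131)^44 − 1] / 0.0131 × (1+i) ) = 801000 / 59.778468 = 13,399.4736

CHF 13,399.47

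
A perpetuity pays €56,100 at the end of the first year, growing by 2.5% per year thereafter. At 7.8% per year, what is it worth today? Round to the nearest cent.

PV = D₁/(r − g) = 56100/(0.078 − 0.025) = 1,058,490.5660

€1,058,490.57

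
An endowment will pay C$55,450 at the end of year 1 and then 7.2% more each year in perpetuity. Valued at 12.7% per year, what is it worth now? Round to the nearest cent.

C$1,008,181.82

PV = PMT / (i − g) = 55450 / (0.127 − 0.072) = 55450 / 0.055000 = 1,008,181.8182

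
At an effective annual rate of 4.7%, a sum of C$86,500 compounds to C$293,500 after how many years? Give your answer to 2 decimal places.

n = ln(293500/86500) / ln(1+0.047) = ln(3.39306) / 0.045929 = 26.6005 years

26.60 years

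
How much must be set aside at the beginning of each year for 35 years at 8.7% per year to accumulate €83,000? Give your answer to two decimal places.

PMT = 83000 / ( [(1+0.087)^35 − 1] / 0.087 × (1+i) ) = 83000 / 219.108829 = 378.8072

€378.81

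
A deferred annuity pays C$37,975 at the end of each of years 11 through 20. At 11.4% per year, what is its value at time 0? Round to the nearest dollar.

PV at t=10 (ordinary 10-year annuity): 37975 × a(10|0.114) = 37975 × 5.791745 = 219,941.5056
PV₀ = 219,941.5056 / (1+0.114)^10 = 219,941.5056 / 2.943418 = 74,723.1696

C$74,723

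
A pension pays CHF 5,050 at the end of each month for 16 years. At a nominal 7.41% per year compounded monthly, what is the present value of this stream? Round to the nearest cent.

CHF 567,007.65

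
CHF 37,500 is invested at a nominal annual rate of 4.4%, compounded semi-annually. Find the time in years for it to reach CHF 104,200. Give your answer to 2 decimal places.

Periodic rate i = 0.044/2 = 0.022.
(1+i)^n = 104200/37500 = 2.77867, so n = ln 2.77867 / ln 1.022 = 46.9624 half-years
= 46.9624/2 years

23.48 years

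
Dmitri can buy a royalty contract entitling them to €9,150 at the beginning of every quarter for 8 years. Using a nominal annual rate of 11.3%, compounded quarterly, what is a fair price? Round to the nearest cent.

€196,477.87

With 4 periods per year: i = 0.02825, n = 32.
Annuity factor a(32|0.02825) × (1+i) = 21.472991; PV = 9150 × 21.472991 = 196,477.8716
(annuity-due: payments at period start, so ×(1+i).)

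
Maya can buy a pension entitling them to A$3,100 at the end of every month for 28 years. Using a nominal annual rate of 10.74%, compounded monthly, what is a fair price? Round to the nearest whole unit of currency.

With 12 periods per year: i = 0.00895, n = 336.
Annuity factor a(336|0.00895) = 106.134572; PV = 3100 × 106.134572 = 329,017.1741

A$329,017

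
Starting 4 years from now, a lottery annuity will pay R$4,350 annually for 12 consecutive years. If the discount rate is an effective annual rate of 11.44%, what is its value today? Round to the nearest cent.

R$19,985.75

Value one period before first payment (t=3): 4350 × [1 − (1+0.1144)^(−12)] / 0.1144 = 4350 × 6.358496 = 27,659.4592
PV₀ = 27,659.4592 / (1+0.1144)^3 = 27,659.4592 / 1.383959 = 19,985.7465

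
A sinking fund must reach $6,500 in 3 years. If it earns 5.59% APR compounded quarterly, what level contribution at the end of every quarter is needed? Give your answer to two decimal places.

$501.28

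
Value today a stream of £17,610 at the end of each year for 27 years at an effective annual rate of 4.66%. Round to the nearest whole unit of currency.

£267,414

PV = 17610 × [1 − (1+0.0466)^(−27)] / 0.0466 = 17610 × 15.185374 = 267,414.4383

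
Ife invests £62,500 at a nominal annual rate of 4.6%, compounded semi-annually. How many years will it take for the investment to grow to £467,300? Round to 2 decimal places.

Periodic rate i = 0.046/2 = 0.023.
(1+i)^n = 467300/62500 = 7.47680, so n = ln 7.47680 / ln 1.023 = 88.4719 half-years
= 88.4719/2 years

44.24 years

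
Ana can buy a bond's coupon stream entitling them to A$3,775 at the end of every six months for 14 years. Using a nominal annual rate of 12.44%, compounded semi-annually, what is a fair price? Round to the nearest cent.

A$49,487.91

i = 0.1244/2 = 0.0622 per half-year; n = 14·2 = 28.
PV = 3775 × [1 − (1+0.0622)^(−28)] / 0.0622 = 3775 × 13.109380 = 49,487.9077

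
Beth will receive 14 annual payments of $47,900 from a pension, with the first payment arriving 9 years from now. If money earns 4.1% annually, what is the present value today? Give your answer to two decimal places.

$364,468.06

Value one period before first payment (t=8): 47900 × [1 − (1+0.041)^(−14)] / 0.041 = 47900 × 10.493728 = 502,649.5691
PV₀ = 502,649.5691 / (1+0.041)^8 = 502,649.5691 / 1.379132 = 364,468.0628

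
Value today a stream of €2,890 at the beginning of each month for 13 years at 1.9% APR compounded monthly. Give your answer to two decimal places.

€399,829.36

With 12 periods per year: i = 0.00158333, n = 156.
PV = 2890 × [1 − (1+0.00158333)^(−156)] / 0.00158333 × (1+i) = 2890 × 138.349259 = 399,829.3572
(Beginning-of-period payments → annuity-due factor ×(1+i).)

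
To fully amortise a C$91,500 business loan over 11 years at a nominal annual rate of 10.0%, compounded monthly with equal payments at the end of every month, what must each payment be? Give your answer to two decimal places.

With 12 periods per year: i = 0.00833333, n = 132.
PMT = 91500 / ( [1 − (1+0.00833333)^(−132)] / 0.00833333 ) = 91500 / 79.872986 = 1,145.5688

C$1,145.57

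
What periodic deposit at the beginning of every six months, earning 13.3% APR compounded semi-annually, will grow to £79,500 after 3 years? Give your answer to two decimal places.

£10,513.10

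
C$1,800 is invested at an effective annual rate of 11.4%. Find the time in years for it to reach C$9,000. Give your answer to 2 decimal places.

(1+i)^n = 9000/1800 = 5.00000, so n = ln 5.00000 / ln 1.114 = 14.9081 years

14.91 years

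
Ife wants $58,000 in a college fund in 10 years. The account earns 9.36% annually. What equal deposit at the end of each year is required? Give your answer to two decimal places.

FV-annuity factor = 15.456455; PMT = 58000 / 15.456455 = 3,752.4775

$3,752.48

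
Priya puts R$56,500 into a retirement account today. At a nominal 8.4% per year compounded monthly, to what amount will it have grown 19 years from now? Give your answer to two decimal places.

Periodic rate i = 0.084/12 = 0.007; n = 19 × 12 = 228 periods.
FV = 56,500 × (1 + 0.007)^228 = 277,183.7296

R$277,183.73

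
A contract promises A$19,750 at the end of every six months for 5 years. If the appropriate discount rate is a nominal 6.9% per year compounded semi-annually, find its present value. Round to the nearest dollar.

With 2 periods per year: i = 0.0345, n = 10.
PV = PMT · [1 − (1+i)^(−n)] / i = 19750 · 8.337604 = 164,667.6805

A$164,668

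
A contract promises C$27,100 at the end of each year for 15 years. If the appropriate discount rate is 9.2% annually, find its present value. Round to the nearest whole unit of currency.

Annuity factor a(15|0.092) = 7.966394; PV = 27100 × 7.966394 = 215,889.2869

C$215,889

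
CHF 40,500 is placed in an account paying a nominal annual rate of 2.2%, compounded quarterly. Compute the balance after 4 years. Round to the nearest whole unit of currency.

CHF 44,215

With 4 periods per year: i = 0.0055, n = 16.
FV = 40,500 × (1 + 0.0055)^16 = 44,214.8567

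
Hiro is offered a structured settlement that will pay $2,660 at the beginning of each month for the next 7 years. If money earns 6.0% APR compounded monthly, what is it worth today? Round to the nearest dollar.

With 12 periods per year: i = 0.005, n = 84.
PV = PMT · [1 − (1+i)^(−n)] / i × (1+i) = 2660 · 68.795308 = 182,995.5183
(Beginning-of-period payments → annuity-due factor ×(1+i).)

$182,996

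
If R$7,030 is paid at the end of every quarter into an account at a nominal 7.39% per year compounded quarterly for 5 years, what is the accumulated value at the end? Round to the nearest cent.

R$168,240.60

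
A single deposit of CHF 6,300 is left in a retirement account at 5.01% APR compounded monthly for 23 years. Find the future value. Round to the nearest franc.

CHF 19,895

Periodic rate i = 0.0501/12 = 0.004175; n = 23 × 12 = 276 periods.
FV = PV·(1+i)^n = 6,300 × 3.157881 = 19,894.6506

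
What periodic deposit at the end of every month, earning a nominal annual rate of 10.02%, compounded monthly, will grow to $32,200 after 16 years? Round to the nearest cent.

$68.31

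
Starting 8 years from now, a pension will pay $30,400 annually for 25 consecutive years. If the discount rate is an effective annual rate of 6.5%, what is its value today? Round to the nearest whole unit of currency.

$238,622

Value one period before first payment (t=7): 30400 × [1 − (1+0.065)^(−25)] / 0.065 = 30400 × 12.197877 = 370,815.4524
PV₀ = 370,815.4524 / (1+0.065)^7 = 370,815.4524 / 1.553987 = 238,622.0482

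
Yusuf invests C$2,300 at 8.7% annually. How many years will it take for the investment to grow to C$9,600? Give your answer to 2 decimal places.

17.13 years

n = ln(9600/2300) / ln(1+0.087) = ln(4.17391) / 0.083422 = 17.1281 years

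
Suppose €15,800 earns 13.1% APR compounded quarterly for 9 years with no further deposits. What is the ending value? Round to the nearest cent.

i = 0.131/4 = 0.03275 per quarter; n = 9·4 = 36.
15,800 × (1+0.03275)^36 = 15,800 × 3.190269 = 50,406.2534

€50,406.25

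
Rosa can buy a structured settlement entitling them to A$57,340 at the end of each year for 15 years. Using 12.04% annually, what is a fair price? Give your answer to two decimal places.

A$389,702.30

Annuity factor a(15|0.1204) = 6.796343; PV = 57340 × 6.796343 = 389,702.2985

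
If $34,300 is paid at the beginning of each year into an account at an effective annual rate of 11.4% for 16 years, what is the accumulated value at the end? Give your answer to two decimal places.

$1,550,370.46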